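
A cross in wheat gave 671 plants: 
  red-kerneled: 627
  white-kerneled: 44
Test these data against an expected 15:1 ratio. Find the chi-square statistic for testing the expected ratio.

Expected counts for N = 671 under a 15:1 ratio (total parts = 16):
  red-kerneled: 671 × 15/16 = 629.0625
  white-kerneled: 671 × 1/16 = 41.9375
χ² = Σ (O − E)² / E
  red-kerneled: (627 − 629.0625)² / 629.0625 = 0.0068
  white-kerneled: (44 − 41.9375)² / 41.9375 = 0.1014
χ² = 0.0068 + 0.1014 = 0.1082 ≈ 0.108

0.108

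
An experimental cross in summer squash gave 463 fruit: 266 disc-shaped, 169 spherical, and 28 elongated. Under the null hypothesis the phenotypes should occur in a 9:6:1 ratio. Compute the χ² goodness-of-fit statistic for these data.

0.272

The 9:6:1 ratio has 16 parts, so with N = 463 the expected counts are:
  disc-shaped: 463 × 9/16 = 260.4375
  spherical: 463 × 6/16 = 173.625
  elongated: 463 × 1/16 = 28.9375
χ² = Σ (O − E)² / E
  disc-shaped: (266 − 260.4375)² / 260.4375 = 0.1188
  spherical: (169 − 173.625)² / 173.625 = 0.1232
  elongated: (28 − 28.9375)² / 28.9375 = 0.0304
χ² = 0.1188 + 0.1232 + 0.0304 = 0.2724 ≈ 0.272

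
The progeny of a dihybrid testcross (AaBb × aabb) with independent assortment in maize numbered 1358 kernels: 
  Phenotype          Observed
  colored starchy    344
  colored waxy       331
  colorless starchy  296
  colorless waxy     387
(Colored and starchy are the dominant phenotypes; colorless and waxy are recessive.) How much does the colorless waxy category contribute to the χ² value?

6.646

A dihybrid testcross with independent assortment gives a 1:1:1:1 ratio.
Expected counts for N = 1358 under a 1:1:1:1 ratio (total parts = 4):
  colored starchy: 1358 × 1/4 = 339.5
  colored waxy: 1358 × 1/4 = 339.5
  colorless starchy: 1358 × 1/4 = 339.5
  colorless waxy: 1358 × 1/4 = 339.5
Contribution of colorless waxy: (387 − 339.5)² / 339.5 = 6.6458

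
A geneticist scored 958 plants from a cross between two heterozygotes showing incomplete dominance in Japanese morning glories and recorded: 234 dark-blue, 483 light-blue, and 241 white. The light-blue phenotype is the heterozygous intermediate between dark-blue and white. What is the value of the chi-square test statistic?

With incomplete dominance, a heterozygote × heterozygote cross gives a 1:2:1 phenotypic ratio.
Under the 1:2:1 hypothesis (Σ ratio = 4, N = 958):
  dark-blue: 958 × 1/4 = 239.5
  light-blue: 958 × 2/4 = 479
  white: 958 × 1/4 = 239.5
χ² = Σ (O − E)² / E
  dark-blue: (234 − 239.5)² / 239.5 = 0.1263
  light-blue: (483 − 479)² / 479 = 0.0334
  white: (241 − 239.5)² / 239.5 = 0.0094
χ² = 0.1263 + 0.0334 + 0.0094 = 0.1691 ≈ 0.169

0.169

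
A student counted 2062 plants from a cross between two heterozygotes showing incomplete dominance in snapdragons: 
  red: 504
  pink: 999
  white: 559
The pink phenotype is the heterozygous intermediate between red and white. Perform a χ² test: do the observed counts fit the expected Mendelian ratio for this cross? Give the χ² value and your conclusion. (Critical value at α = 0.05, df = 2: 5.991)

With incomplete dominance, a heterozygote × heterozygote cross gives a 1:2:1 phenotypic ratio.
Total ratio parts = 4. Expected numbers out of 2062:
  red: 2062 × 1/4 = 515.5
  pink: 2062 × 2/4 = 1031
  white: 2062 × 1/4 = 515.5
χ² = Σ (O − E)² / E
  red: (504 − 515.5)² / 515.5 = 0.2565
  pink: (999 − 1031)² / 1031 = 0.9932
  white: (559 − 515.5)² / 515.5 = 3.6707
χ² = 0.2565 + 0.9932 + 3.6707 = 4.9204 ≈ 4.920
Degrees of freedom = 3 − 1 = 2; critical value at α = 0.05 is 5.991.
Since 4.920 < 5.991, we fail to reject the null hypothesis — the data are consistent with the 1:2:1 ratio.

4.920; consistent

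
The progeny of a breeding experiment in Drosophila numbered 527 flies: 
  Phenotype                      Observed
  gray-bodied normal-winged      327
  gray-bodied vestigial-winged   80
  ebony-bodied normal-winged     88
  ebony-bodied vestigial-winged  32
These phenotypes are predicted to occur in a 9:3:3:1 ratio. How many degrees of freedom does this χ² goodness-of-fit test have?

A goodness-of-fit test with 4 phenotype classes has df = 4 − 1 = 3.

3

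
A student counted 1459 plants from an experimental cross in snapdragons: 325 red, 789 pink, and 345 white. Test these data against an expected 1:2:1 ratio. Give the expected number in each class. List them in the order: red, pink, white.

364.75, 729.5, 364.75

Total ratio parts = 4. Expected numbers out of 1459:
  red: 1459 × 1/4 = 364.75
  pink: 1459 × 2/4 = 729.5
  white: 1459 × 1/4 = 364.75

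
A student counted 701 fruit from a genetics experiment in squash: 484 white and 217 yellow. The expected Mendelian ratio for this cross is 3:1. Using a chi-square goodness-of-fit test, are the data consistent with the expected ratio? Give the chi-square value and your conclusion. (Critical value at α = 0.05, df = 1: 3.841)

Expected counts for N = 701 under a 3:1 ratio (total parts = 4):
  white: 701 × 3/4 = 525.75
  yellow: 701 × 1/4 = 175.25
χ² = Σ (O − E)² / E
  white: (484 − 525.75)² / 525.75 = 3.3154
  yellow: (217 − 175.25)² / 175.25 = 9.9461
χ² = 3.3154 + 9.9461 = 13.2615 ≈ 13.262
Degrees of freedom = 2 − 1 = 1; critical value at α = 0.05 is 3.841.
Since 13.262 > 3.841, we reject the null hypothesis — the data do not fit the 3:1 ratio.

13.262; not consistent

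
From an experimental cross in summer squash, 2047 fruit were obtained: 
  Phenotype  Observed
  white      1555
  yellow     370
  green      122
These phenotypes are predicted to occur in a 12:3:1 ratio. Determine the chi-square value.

1.027

Total ratio parts = 16. Expected numbers out of 2047:
  white: 2047 × 12/16 = 1535.25
  yellow: 2047 × 3/16 = 383.8125
  green: 2047 × 1/16 = 127.9375
χ² = Σ (O − E)² / E
  white: (1555 − 1535.25)² / 1535.25 = 0.2541
  yellow: (370 − 383.8125)² / 383.8125 = 0.4971
  green: (122 − 127.9375)² / 127.9375 = 0.2756
χ² = 0.2541 + 0.4971 + 0.2756 = 1.0268 ≈ 1.027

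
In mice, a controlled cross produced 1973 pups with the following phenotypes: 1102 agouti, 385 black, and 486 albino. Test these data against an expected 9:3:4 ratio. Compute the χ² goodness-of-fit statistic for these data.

0.775

The 9:3:4 ratio has 16 parts, so with N = 1973 the expected counts are:
  agouti: 1973 × 9/16 = 1109.8125
  black: 1973 × 3/16 = 369.9375
  albino: 1973 × 4/16 = 493.25
χ² = Σ (O − E)² / E
  agouti: (1102 − 1109.8125)² / 1109.8125 = 0.0550
  black: (385 − 369.9375)² / 369.9375 = 0.6133
  albino: (486 − 493.25)² / 493.25 = 0.1066
χ² = 0.0550 + 0.6133 + 0.1066 = 0.7749 ≈ 0.775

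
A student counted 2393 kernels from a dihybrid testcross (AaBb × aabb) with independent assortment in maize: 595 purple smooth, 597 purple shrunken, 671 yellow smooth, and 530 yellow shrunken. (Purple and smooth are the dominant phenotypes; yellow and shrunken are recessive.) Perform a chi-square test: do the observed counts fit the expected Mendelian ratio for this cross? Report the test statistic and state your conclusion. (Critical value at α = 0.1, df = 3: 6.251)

16.653; not consistent

A dihybrid testcross with independent assortment gives a 1:1:1:1 ratio.
Expected counts for N = 2393 under a 1:1:1:1 ratio (total parts = 4):
  purple smooth: 2393 × 1/4 = 598.25
  purple shrunken: 2393 × 1/4 = 598.25
  yellow smooth: 2393 × 1/4 = 598.25
  yellow shrunken: 2393 × 1/4 = 598.25
χ² = Σ (O − E)² / E
  purple smooth: (595 − 598.25)² / 598.25 = 0.0177
  purple shrunken: (597 − 598.25)² / 598.25 = 0.0026
  yellow smooth: (671 − 598.25)² / 598.25 = 8.8467
  yellow shrunken: (530 − 598.25)² / 598.25 = 7.7861
χ² = 0.0177 + 0.0026 + 8.8467 + 7.7861 = 16.6531 ≈ 16.653
Degrees of freedom = 4 − 1 = 3; critical value at α = 0.1 is 6.251.
Since 16.653 > 6.251, we reject the null hypothesis — the data do not fit the 1:1:1:1 ratio.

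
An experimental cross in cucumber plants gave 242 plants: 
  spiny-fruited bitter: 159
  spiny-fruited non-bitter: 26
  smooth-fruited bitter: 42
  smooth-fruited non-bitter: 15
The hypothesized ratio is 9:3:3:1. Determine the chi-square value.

12.369

The 9:3:3:1 ratio has 16 parts, so with N = 242 the expected counts are:
  spiny-fruited bitter: 242 × 9/16 = 136.125
  spiny-fruited non-bitter: 242 × 3/16 = 45.375
  smooth-fruited bitter: 242 × 3/16 = 45.375
  smooth-fruited non-bitter: 242 × 1/16 = 15.125
χ² = Σ (O − E)² / E
  spiny-fruited bitter: (159 − 136.125)² / 136.125 = 3.8440
  spiny-fruited non-bitter: (26 − 45.375)² / 45.375 = 8.2731
  smooth-fruited bitter: (42 − 45.375)² / 45.375 = 0.2510
  smooth-fruited non-bitter: (15 − 15.125)² / 15.125 = 0.0010
χ² = 3.8440 + 8.2731 + 0.2510 + 0.0010 = 12.3691 ≈ 12.369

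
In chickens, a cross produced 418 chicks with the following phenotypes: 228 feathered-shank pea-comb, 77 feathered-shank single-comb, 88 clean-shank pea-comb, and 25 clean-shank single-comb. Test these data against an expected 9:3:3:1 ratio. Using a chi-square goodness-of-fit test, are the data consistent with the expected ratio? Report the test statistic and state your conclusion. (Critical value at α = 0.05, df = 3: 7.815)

1.470; consistent

The 9:3:3:1 ratio has 16 parts, so with N = 418 the expected counts are:
  feathered-shank pea-comb: 418 × 9/16 = 235.125
  feathered-shank single-comb: 418 × 3/16 = 78.375
  clean-shank pea-comb: 418 × 3/16 = 78.375
  clean-shank single-comb: 418 × 1/16 = 26.125
χ² = Σ (O − E)² / E
  feathered-shank pea-comb: (228 − 235.125)² / 235.125 = 0.2159
  feathered-shank single-comb: (77 − 78.375)² / 78.375 = 0.0241
  clean-shank pea-comb: (88 − 78.375)² / 78.375 = 1.1820
  clean-shank single-comb: (25 − 26.125)² / 26.125 = 0.0484
χ² = 0.2159 + 0.0241 + 1.1820 + 0.0484 = 1.4704 ≈ 1.470
Degrees of freedom = 4 − 1 = 3; critical value at α = 0.05 is 7.815.
Since 1.470 < 7.815, we fail to reject the null hypothesis — the data are consistent with the 9:3:3:1 ratio.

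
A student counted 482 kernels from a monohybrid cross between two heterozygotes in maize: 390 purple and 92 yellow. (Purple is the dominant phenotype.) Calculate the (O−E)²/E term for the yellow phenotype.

For a monohybrid cross between heterozygotes with complete dominance, the expected phenotypic ratio is 3:1.
Total ratio parts = 4. Expected numbers out of 482:
  purple: 482 × 3/4 = 361.5
  yellow: 482 × 1/4 = 120.5
Contribution of yellow: (92 − 120.5)² / 120.5 = 6.7407

6.741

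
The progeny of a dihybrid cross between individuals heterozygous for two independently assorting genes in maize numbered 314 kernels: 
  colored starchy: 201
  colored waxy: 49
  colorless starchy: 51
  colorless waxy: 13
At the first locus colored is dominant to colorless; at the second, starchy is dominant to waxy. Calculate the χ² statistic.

8.310

A dihybrid F₂ with independent assortment and complete dominance at both loci gives a 9:3:3:1 phenotypic ratio.
Total ratio parts = 16. Expected numbers out of 314:
  colored starchy: 314 × 9/16 = 176.625
  colored waxy: 314 × 3/16 = 58.875
  colorless starchy: 314 × 3/16 = 58.875
  colorless waxy: 314 × 1/16 = 19.625
χ² = Σ (O − E)² / E
  colored starchy: (201 − 176.625)² / 176.625 = 3.3639
  colored waxy: (49 − 58.875)² / 58.875 = 1.6563
  colorless starchy: (51 − 58.875)² / 58.875 = 1.0533
  colorless waxy: (13 − 19.625)² / 19.625 = 2.2365
χ² = 3.3639 + 1.6563 + 1.0533 + 2.2365 = 8.310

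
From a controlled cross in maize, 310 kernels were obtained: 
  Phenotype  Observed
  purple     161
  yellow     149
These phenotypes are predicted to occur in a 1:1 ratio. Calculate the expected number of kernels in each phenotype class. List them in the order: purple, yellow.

155, 155

The 1:1 ratio has 2 parts, so with N = 310 the expected counts are:
  purple: 310 × 1/2 = 155
  yellow: 310 × 1/2 = 155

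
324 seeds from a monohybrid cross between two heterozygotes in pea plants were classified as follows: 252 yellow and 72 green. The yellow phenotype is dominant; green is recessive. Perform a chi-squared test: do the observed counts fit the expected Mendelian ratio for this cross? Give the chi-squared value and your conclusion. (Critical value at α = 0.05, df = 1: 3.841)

1.333; consistent

For a monohybrid cross between heterozygotes with complete dominance, the expected phenotypic ratio is 3:1.
Under the 3:1 hypothesis (Σ ratio = 4, N = 324):
  yellow: 324 × 3/4 = 243
  green: 324 × 1/4 = 81
χ² = Σ (O − E)² / E
  yellow: (252 − 243)² / 243 = 0.3333
  green: (72 − 81)² / 81 = 1.0000
χ² = 0.3333 + 1.0000 = 1.3333 ≈ 1.333
Degrees of freedom = 2 − 1 = 1; critical value at α = 0.05 is 3.841.
Since 1.333 < 3.841, we fail to reject the null hypothesis — the data are consistent with the 3:1 ratio.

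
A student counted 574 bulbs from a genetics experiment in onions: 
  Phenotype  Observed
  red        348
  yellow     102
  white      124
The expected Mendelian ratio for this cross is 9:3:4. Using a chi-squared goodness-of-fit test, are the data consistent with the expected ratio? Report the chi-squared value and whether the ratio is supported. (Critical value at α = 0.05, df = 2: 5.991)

4.899; consistent

Total ratio parts = 16. Expected numbers out of 574:
  red: 574 × 9/16 = 322.875
  yellow: 574 × 3/16 = 107.625
  white: 574 × 4/16 = 143.5
χ² = Σ (O − E)² / E
  red: (348 − 322.875)² / 322.875 = 1.9551
  yellow: (102 − 107.625)² / 107.625 = 0.2940
  white: (124 − 143.5)² / 143.5 = 2.6498
χ² = 1.9551 + 0.2940 + 2.6498 = 4.8989 ≈ 4.899
Degrees of freedom = 3 − 1 = 2; critical value at α = 0.05 is 5.991.
Since 4.899 < 5.991, we fail to reject the null hypothesis — the data are consistent with the 9:3:4 ratio.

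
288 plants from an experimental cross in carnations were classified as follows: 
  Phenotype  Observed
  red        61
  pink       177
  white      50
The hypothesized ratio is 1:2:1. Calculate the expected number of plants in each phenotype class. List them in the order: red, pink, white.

72, 144, 72

Expected counts for N = 288 under a 1:2:1 ratio (total parts = 4):
  red: 288 × 1/4 = 72
  pink: 288 × 2/4 = 144
  white: 288 × 1/4 = 72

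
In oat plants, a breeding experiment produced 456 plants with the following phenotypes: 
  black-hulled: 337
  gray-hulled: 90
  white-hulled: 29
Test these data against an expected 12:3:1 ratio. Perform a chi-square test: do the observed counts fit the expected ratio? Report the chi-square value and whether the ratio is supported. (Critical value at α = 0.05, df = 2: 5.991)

0.319; consistent

The 12:3:1 ratio has 16 parts, so with N = 456 the expected counts are:
  black-hulled: 456 × 12/16 = 342
  gray-hulled: 456 × 3/16 = 85.5
  white-hulled: 456 × 1/16 = 28.5
χ² = Σ (O − E)² / E
  black-hulled: (337 − 342)² / 342 = 0.0731
  gray-hulled: (90 − 85.5)² / 85.5 = 0.2368
  white-hulled: (29 − 28.5)² / 28.5 = 0.0088
χ² = 0.0731 + 0.2368 + 0.0088 = 0.3187 ≈ 0.319
Degrees of freedom = 3 − 1 = 2; critical value at α = 0.05 is 5.991.
Since 0.319 < 5.991, we fail to reject the null hypothesis — the data are consistent with the 12:3:1 ratio.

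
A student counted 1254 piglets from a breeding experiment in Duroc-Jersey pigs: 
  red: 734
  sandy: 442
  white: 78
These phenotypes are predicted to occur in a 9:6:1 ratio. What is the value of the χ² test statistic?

The 9:6:1 ratio has 16 parts, so with N = 1254 the expected counts are:
  red: 1254 × 9/16 = 705.375
  sandy: 1254 × 6/16 = 470.25
  white: 1254 × 1/16 = 78.375
χ² = Σ (O − E)² / E
  red: (734 − 705.375)² / 705.375 = 1.1616
  sandy: (442 − 470.25)² / 470.25 = 1.6971
  white: (78 − 78.375)² / 78.375 = 0.0018
χ² = 1.1616 + 1.6971 + 0.0018 = 2.8605 ≈ 2.861

2.861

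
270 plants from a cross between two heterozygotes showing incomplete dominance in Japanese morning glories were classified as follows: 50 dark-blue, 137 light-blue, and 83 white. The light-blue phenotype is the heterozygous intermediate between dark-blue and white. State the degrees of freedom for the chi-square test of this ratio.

With incomplete dominance, a heterozygote × heterozygote cross gives a 1:2:1 phenotypic ratio.
A goodness-of-fit test with 3 phenotype classes has df = 3 − 1 = 2.

2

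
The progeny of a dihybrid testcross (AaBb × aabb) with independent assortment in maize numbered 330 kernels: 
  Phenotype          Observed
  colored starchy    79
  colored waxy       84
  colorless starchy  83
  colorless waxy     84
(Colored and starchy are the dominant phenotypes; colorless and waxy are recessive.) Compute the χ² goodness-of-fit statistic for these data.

0.206

A dihybrid testcross with independent assortment gives a 1:1:1:1 ratio.
Total ratio parts = 4. Expected numbers out of 330:
  colored starchy: 330 × 1/4 = 82.5
  colored waxy: 330 × 1/4 = 82.5
  colorless starchy: 330 × 1/4 = 82.5
  colorless waxy: 330 × 1/4 = 82.5
χ² = Σ (O − E)² / E
  colored starchy: (79 − 82.5)² / 82.5 = 0.1485
  colored waxy: (84 − 82.5)² / 82.5 = 0.0273
  colorless starchy: (83 − 82.5)² / 82.5 = 0.0030
  colorless waxy: (84 − 82.5)² / 82.5 = 0.0273
χ² = 0.1485 + 0.0273 + 0.0030 + 0.0273 = 0.2061 ≈ 0.206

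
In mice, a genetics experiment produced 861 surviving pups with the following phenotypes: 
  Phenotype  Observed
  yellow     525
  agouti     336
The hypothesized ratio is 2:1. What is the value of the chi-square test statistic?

The 2:1 ratio has 3 parts, so with N = 861 the expected counts are:
  yellow: 861 × 2/3 = 574
  agouti: 861 × 1/3 = 287
χ² = Σ (O − E)² / E
  yellow: (525 − 574)² / 574 = 4.1829
  agouti: (336 − 287)² / 287 = 8.3659
χ² = 4.1829 + 8.3659 = 12.5488 ≈ 12.549

12.549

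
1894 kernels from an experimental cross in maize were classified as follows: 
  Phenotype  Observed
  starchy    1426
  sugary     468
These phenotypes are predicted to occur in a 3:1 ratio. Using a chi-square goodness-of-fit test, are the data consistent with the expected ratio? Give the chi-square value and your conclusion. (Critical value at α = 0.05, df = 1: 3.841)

The 3:1 ratio has 4 parts, so with N = 1894 the expected counts are:
  starchy: 1894 × 3/4 = 1420.5
  sugary: 1894 × 1/4 = 473.5
χ² = Σ (O − E)² / E
  starchy: (1426 − 1420.5)² / 1420.5 = 0.0213
  sugary: (468 − 473.5)² / 473.5 = 0.0639
χ² = 0.0213 + 0.0639 = 0.0852 ≈ 0.085
Degrees of freedom = 2 − 1 = 1; critical value at α = 0.05 is 3.841.
Since 0.085 < 3.841, we fail to reject the null hypothesis — the data are consistent with the 3:1 ratio.

0.085; consistent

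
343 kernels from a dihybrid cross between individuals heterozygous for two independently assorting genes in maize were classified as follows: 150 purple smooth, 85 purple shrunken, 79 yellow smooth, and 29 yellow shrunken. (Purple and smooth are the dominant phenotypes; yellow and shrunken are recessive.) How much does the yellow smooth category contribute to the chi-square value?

A dihybrid F₂ with independent assortment and complete dominance at both loci gives a 9:3:3:1 phenotypic ratio.
Total ratio parts = 16. Expected numbers out of 343:
  purple smooth: 343 × 9/16 = 192.9375
  purple shrunken: 343 × 3/16 = 64.3125
  yellow smooth: 343 × 3/16 = 64.3125
  yellow shrunken: 343 × 1/16 = 21.4375
Contribution of yellow smooth: (79 − 64.3125)² / 64.3125 = 3.3543

3.354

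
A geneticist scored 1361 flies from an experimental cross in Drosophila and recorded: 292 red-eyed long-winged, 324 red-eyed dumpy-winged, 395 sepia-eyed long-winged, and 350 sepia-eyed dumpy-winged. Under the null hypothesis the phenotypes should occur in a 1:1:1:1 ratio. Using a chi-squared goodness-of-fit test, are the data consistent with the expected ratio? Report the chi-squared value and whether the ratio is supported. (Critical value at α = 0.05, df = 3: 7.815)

Under the 1:1:1:1 hypothesis (Σ ratio = 4, N = 1361):
  red-eyed long-winged: 1361 × 1/4 = 340.25
  red-eyed dumpy-winged: 1361 × 1/4 = 340.25
  sepia-eyed long-winged: 1361 × 1/4 = 340.25
  sepia-eyed dumpy-winged: 1361 × 1/4 = 340.25
χ² = Σ (O − E)² / E
  red-eyed long-winged: (292 − 340.25)² / 340.25 = 6.8422
  red-eyed dumpy-winged: (324 − 340.25)² / 340.25 = 0.7761
  sepia-eyed long-winged: (395 − 340.25)² / 340.25 = 8.8099
  sepia-eyed dumpy-winged: (350 − 340.25)² / 340.25 = 0.2794
χ² = 6.8422 + 0.7761 + 8.8099 + 0.2794 = 16.7076 ≈ 16.708
Degrees of freedom = 4 − 1 = 3; critical value at α = 0.05 is 7.815.
Since 16.708 > 7.815, we reject the null hypothesis — the data do not fit the 1:1:1:1 ratio.

16.708; not consistent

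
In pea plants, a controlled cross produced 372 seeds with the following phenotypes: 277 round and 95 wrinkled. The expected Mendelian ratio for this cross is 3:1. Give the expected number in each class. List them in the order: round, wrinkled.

279, 93

Total ratio parts = 4. Expected numbers out of 372:
  round: 372 × 3/4 = 279
  wrinkled: 372 × 1/4 = 93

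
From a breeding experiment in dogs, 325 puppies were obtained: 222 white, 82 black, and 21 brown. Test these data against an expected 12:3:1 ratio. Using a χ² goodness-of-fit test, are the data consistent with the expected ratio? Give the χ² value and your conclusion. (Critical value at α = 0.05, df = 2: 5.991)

Under the 12:3:1 hypothesis (Σ ratio = 16, N = 325):
  white: 325 × 12/16 = 243.75
  black: 325 × 3/16 = 60.9375
  brown: 325 × 1/16 = 20.3125
χ² = Σ (O − E)² / E
  white: (222 − 243.75)² / 243.75 = 1.9408
  black: (82 − 60.9375)² / 60.9375 = 7.2801
  brown: (21 − 20.3125)² / 20.3125 = 0.0233
χ² = 1.9408 + 7.2801 + 0.0233 = 9.2442 ≈ 9.244
Degrees of freedom = 3 − 1 = 2; critical value at α = 0.05 is 5.991.
Since 9.244 > 5.991, we reject the null hypothesis — the data do not fit the 12:3:1 ratio.

9.244; not consistent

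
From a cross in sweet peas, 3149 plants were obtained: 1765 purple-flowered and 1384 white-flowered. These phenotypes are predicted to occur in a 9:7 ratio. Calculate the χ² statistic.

Expected counts for N = 3149 under a 9:7 ratio (total parts = 16):
  purple-flowered: 3149 × 9/16 = 1771.3125
  white-flowered: 3149 × 7/16 = 1377.6875
χ² = Σ (O − E)² / E
  purple-flowered: (1765 − 1771.3125)² / 1771.3125 = 0.0225
  white-flowered: (1384 − 1377.6875)² / 1377.6875 = 0.0289
χ² = 0.0225 + 0.0289 = 0.0514 ≈ 0.051

0.051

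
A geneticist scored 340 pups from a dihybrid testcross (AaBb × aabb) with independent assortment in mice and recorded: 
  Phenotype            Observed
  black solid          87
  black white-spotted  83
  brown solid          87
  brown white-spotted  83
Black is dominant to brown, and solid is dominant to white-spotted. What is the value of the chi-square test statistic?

0.188

A dihybrid testcross with independent assortment gives a 1:1:1:1 ratio.
Expected counts for N = 340 under a 1:1:1:1 ratio (total parts = 4):
  black solid: 340 × 1/4 = 85
  black white-spotted: 340 × 1/4 = 85
  brown solid: 340 × 1/4 = 85
  brown white-spotted: 340 × 1/4 = 85
χ² = Σ (O − E)² / E
  black solid: (87 − 85)² / 85 = 0.0471
  black white-spotted: (83 − 85)² / 85 = 0.0471
  brown solid: (87 − 85)² / 85 = 0.0471
  brown white-spotted: (83 − 85)² / 85 = 0.0471
χ² = 0.0471 + 0.0471 + 0.0471 + 0.0471 = 0.1884 ≈ 0.188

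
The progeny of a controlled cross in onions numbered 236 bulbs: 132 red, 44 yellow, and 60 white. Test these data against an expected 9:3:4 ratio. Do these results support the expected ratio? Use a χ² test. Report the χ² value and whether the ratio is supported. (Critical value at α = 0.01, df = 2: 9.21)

0.023; consistent

Expected counts for N = 236 under a 9:3:4 ratio (total parts = 16):
  red: 236 × 9/16 = 132.75
  yellow: 236 × 3/16 = 44.25
  white: 236 × 4/16 = 59
χ² = Σ (O − E)² / E
  red: (132 − 132.75)² / 132.75 = 0.0042
  yellow: (44 − 44.25)² / 44.25 = 0.0014
  white: (60 − 59)² / 59 = 0.0169
χ² = 0.0042 + 0.0014 + 0.0169 = 0.0225 ≈ 0.023
Degrees of freedom = 3 − 1 = 2; critical value at α = 0.01 is 9.21.
Since 0.023 < 9.21, we fail to reject the null hypothesis — the data are consistent with the 9:3:4 ratio.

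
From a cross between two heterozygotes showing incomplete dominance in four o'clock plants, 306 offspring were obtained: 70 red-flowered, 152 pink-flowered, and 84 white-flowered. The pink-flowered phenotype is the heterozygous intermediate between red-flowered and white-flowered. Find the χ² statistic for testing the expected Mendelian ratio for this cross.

1.294

With incomplete dominance, a heterozygote × heterozygote cross gives a 1:2:1 phenotypic ratio.
Under the 1:2:1 hypothesis (Σ ratio = 4, N = 306):
  red-flowered: 306 × 1/4 = 76.5
  pink-flowered: 306 × 2/4 = 153
  white-flowered: 306 × 1/4 = 76.5
χ² = Σ (O − E)² / E
  red-flowered: (70 − 76.5)² / 76.5 = 0.5523
  pink-flowered: (152 − 153)² / 153 = 0.0065
  white-flowered: (84 − 76.5)² / 76.5 = 0.7353
χ² = 0.5523 + 0.0065 + 0.7353 = 1.2941 ≈ 1.294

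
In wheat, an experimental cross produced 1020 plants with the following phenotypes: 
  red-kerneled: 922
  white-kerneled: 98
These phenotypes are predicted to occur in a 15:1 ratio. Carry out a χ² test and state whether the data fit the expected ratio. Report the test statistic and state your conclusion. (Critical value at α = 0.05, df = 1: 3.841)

19.628; not consistent

Under the 15:1 hypothesis (Σ ratio = 16, N = 1020):
  red-kerneled: 1020 × 15/16 = 956.25
  white-kerneled: 1020 × 1/16 = 63.75
χ² = Σ (O − E)² / E
  red-kerneled: (922 − 956.25)² / 956.25 = 1.2267
  white-kerneled: (98 − 63.75)² / 63.75 = 18.4010
χ² = 1.2267 + 18.4010 = 19.6277 ≈ 19.628
Degrees of freedom = 2 − 1 = 1; critical value at α = 0.05 is 3.841.
Since 19.628 > 3.841, we reject the null hypothesis — the data do not fit the 15:1 ratio.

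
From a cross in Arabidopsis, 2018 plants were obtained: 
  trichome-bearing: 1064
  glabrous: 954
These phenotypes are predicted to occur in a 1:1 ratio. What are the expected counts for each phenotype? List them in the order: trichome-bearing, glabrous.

Expected counts for N = 2018 under a 1:1 ratio (total parts = 2):
  trichome-bearing: 2018 × 1/2 = 1009
  glabrous: 2018 × 1/2 = 1009

1009, 1009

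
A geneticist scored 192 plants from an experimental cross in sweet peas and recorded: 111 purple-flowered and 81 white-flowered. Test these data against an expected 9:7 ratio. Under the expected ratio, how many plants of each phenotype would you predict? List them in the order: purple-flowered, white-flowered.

Under the 9:7 hypothesis (Σ ratio = 16, N = 192):
  purple-flowered: 192 × 9/16 = 108
  white-flowered: 192 × 7/16 = 84

108, 84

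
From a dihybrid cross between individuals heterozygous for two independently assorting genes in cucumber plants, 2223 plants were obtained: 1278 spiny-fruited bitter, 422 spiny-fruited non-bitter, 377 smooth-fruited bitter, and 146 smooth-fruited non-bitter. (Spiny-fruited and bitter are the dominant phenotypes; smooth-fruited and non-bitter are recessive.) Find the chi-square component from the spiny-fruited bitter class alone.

A dihybrid F₂ with independent assortment and complete dominance at both loci gives a 9:3:3:1 phenotypic ratio.
The 9:3:3:1 ratio has 16 parts, so with N = 2223 the expected counts are:
  spiny-fruited bitter: 2223 × 9/16 = 1250.4375
  spiny-fruited non-bitter: 2223 × 3/16 = 416.8125
  smooth-fruited bitter: 2223 × 3/16 = 416.8125
  smooth-fruited non-bitter: 2223 × 1/16 = 138.9375
Contribution of spiny-fruited bitter: (1278 − 1250.4375)² / 1250.4375 = 0.6075

0.608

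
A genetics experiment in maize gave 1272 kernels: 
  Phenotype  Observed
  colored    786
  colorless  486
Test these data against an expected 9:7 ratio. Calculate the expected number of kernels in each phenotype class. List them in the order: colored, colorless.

Total ratio parts = 16. Expected numbers out of 1272:
  colored: 1272 × 9/16 = 715.5
  colorless: 1272 × 7/16 = 556.5

715.5, 556.5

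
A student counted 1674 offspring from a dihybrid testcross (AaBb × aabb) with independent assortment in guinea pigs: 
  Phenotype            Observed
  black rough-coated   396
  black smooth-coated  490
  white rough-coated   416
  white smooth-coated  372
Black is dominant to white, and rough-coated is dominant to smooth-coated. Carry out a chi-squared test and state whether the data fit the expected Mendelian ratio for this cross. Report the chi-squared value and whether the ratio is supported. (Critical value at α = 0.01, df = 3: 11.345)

A dihybrid testcross with independent assortment gives a 1:1:1:1 ratio.
Under the 1:1:1:1 hypothesis (Σ ratio = 4, N = 1674):
  black rough-coated: 1674 × 1/4 = 418.5
  black smooth-coated: 1674 × 1/4 = 418.5
  white rough-coated: 1674 × 1/4 = 418.5
  white smooth-coated: 1674 × 1/4 = 418.5
χ² = Σ (O − E)² / E
  black rough-coated: (396 − 418.5)² / 418.5 = 1.2097
  black smooth-coated: (490 − 418.5)² / 418.5 = 12.2157
  white rough-coated: (416 − 418.5)² / 418.5 = 0.0149
  white smooth-coated: (372 − 418.5)² / 418.5 = 5.1667
χ² = 1.2097 + 12.2157 + 0.0149 + 5.1667 = 18.607
Degrees of freedom = 4 − 1 = 3; critical value at α = 0.01 is 11.345.
Since 18.607 > 11.345, we reject the null hypothesis — the data do not fit the 1:1:1:1 ratio.

18.607; not consistent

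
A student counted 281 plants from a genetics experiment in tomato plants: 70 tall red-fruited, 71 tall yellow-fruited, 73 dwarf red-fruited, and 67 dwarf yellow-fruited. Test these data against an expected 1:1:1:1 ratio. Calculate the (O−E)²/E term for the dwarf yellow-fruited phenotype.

0.150

Expected counts for N = 281 under a 1:1:1:1 ratio (total parts = 4):
  tall red-fruited: 281 × 1/4 = 70.25
  tall yellow-fruited: 281 × 1/4 = 70.25
  dwarf red-fruited: 281 × 1/4 = 70.25
  dwarf yellow-fruited: 281 × 1/4 = 70.25
Contribution of dwarf yellow-fruited: (67 − 70.25)² / 70.25 = 0.1504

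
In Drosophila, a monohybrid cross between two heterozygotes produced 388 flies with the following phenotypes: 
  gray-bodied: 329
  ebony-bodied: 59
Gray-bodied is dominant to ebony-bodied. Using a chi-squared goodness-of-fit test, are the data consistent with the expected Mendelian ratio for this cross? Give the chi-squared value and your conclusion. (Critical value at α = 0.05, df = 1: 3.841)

For a monohybrid cross between heterozygotes with complete dominance, the expected phenotypic ratio is 3:1.
Under the 3:1 hypothesis (Σ ratio = 4, N = 388):
  gray-bodied: 388 × 3/4 = 291
  ebony-bodied: 388 × 1/4 = 97
χ² = Σ (O − E)² / E
  gray-bodied: (329 − 291)² / 291 = 4.9622
  ebony-bodied: (59 − 97)² / 97 = 14.8866
χ² = 4.9622 + 14.8866 = 19.8488 ≈ 19.849
Degrees of freedom = 2 − 1 = 1; critical value at α = 0.05 is 3.841.
Since 19.849 > 3.841, we reject the null hypothesis — the data do not fit the 3:1 ratio.

19.849; not consistent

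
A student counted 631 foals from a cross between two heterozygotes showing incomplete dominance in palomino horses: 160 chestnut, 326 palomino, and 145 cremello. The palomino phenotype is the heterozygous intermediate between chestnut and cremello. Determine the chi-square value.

1.412

With incomplete dominance, a heterozygote × heterozygote cross gives a 1:2:1 phenotypic ratio.
The 1:2:1 ratio has 4 parts, so with N = 631 the expected counts are:
  chestnut: 631 × 1/4 = 157.75
  palomino: 631 × 2/4 = 315.5
  cremello: 631 × 1/4 = 157.75
χ² = Σ (O − E)² / E
  chestnut: (160 − 157.75)² / 157.75 = 0.0321
  palomino: (326 − 315.5)² / 315.5 = 0.3494
  cremello: (145 − 157.75)² / 157.75 = 1.0305
χ² = 0.0321 + 0.3494 + 1.0305 = 1.412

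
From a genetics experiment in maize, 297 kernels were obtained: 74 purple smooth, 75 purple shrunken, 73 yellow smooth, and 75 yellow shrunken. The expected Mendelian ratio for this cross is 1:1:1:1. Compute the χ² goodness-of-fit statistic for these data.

0.037

Under the 1:1:1:1 hypothesis (Σ ratio = 4, N = 297):
  purple smooth: 297 × 1/4 = 74.25
  purple shrunken: 297 × 1/4 = 74.25
  yellow smooth: 297 × 1/4 = 74.25
  yellow shrunken: 297 × 1/4 = 74.25
χ² = Σ (O − E)² / E
  purple smooth: (74 − 74.25)² / 74.25 = 0.0008
  purple shrunken: (75 − 74.25)² / 74.25 = 0.0076
  yellow smooth: (73 − 74.25)² / 74.25 = 0.0210
  yellow shrunken: (75 − 74.25)² / 74.25 = 0.0076
χ² = 0.0008 + 0.0076 + 0.0210 + 0.0076 = 0.037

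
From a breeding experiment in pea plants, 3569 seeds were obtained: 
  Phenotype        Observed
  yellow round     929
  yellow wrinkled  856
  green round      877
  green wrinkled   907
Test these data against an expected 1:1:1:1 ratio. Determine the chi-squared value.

3.491

Under the 1:1:1:1 hypothesis (Σ ratio = 4, N = 3569):
  yellow round: 3569 × 1/4 = 892.25
  yellow wrinkled: 3569 × 1/4 = 892.25
  green round: 3569 × 1/4 = 892.25
  green wrinkled: 3569 × 1/4 = 892.25
χ² = Σ (O − E)² / E
  yellow round: (929 − 892.25)² / 892.25 = 1.5137
  yellow wrinkled: (856 − 892.25)² / 892.25 = 1.4728
  green round: (877 − 892.25)² / 892.25 = 0.2606
  green wrinkled: (907 − 892.25)² / 892.25 = 0.2438
χ² = 1.5137 + 1.4728 + 0.2606 + 0.2438 = 3.4909 ≈ 3.491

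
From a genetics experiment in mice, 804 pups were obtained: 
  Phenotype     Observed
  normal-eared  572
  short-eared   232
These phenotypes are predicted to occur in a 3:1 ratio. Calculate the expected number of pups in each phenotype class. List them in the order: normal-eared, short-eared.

Expected counts for N = 804 under a 3:1 ratio (total parts = 4):
  normal-eared: 804 × 3/4 = 603
  short-eared: 804 × 1/4 = 201

603, 201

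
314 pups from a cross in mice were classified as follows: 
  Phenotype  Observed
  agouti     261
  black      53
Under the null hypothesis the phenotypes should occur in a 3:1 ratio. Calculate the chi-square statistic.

Total ratio parts = 4. Expected numbers out of 314:
  agouti: 314 × 3/4 = 235.5
  black: 314 × 1/4 = 78.5
χ² = Σ (O − E)² / E
  agouti: (261 − 235.5)² / 235.5 = 2.7611
  black: (53 − 78.5)² / 78.5 = 8.2834
χ² = 2.7611 + 8.2834 = 11.0445 ≈ 11.045

11.045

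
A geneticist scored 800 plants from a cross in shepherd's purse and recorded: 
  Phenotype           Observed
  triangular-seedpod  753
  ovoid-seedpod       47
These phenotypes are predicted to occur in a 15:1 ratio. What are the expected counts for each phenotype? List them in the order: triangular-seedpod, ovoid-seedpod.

750, 50

Total ratio parts = 16. Expected numbers out of 800:
  triangular-seedpod: 800 × 15/16 = 750
  ovoid-seedpod: 800 × 1/16 = 50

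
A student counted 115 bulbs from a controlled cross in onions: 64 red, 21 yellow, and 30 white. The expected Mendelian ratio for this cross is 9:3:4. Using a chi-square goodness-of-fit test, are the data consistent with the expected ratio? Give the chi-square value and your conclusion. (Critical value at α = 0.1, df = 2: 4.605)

0.076; consistent

Under the 9:3:4 hypothesis (Σ ratio = 16, N = 115):
  red: 115 × 9/16 = 64.6875
  yellow: 115 × 3/16 = 21.5625
  white: 115 × 4/16 = 28.75
χ² = Σ (O − E)² / E
  red: (64 − 64.6875)² / 64.6875 = 0.0073
  yellow: (21 − 21.5625)² / 21.5625 = 0.0147
  white: (30 − 28.75)² / 28.75 = 0.0543
χ² = 0.0073 + 0.0147 + 0.0543 = 0.0763 ≈ 0.076
Degrees of freedom = 3 − 1 = 2; critical value at α = 0.1 is 4.605.
Since 0.076 < 4.605, we fail to reject the null hypothesis — the data are consistent with the 9:3:4 ratio.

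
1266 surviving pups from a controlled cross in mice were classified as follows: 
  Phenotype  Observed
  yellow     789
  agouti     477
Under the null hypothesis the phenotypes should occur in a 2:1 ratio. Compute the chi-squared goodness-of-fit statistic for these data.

The 2:1 ratio has 3 parts, so with N = 1266 the expected counts are:
  yellow: 1266 × 2/3 = 844
  agouti: 1266 × 1/3 = 422
χ² = Σ (O − E)² / E
  yellow: (789 − 844)² / 844 = 3.5841
  agouti: (477 − 422)² / 422 = 7.1682
χ² = 3.5841 + 7.1682 = 10.7523 ≈ 10.752

10.752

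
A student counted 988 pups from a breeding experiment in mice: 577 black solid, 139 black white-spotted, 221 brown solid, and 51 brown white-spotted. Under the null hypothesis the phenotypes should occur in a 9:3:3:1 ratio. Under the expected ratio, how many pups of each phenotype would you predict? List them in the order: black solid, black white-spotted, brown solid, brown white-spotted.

555.75, 185.25, 185.25, 61.75

Under the 9:3:3:1 hypothesis (Σ ratio = 16, N = 988):
  black solid: 988 × 9/16 = 555.75
  black white-spotted: 988 × 3/16 = 185.25
  brown solid: 988 × 3/16 = 185.25
  brown white-spotted: 988 × 1/16 = 61.75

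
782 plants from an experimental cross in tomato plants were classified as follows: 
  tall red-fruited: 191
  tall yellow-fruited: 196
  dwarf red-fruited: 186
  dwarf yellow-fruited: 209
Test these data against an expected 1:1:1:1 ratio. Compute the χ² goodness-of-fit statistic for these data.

Total ratio parts = 4. Expected numbers out of 782:
  tall red-fruited: 782 × 1/4 = 195.5
  tall yellow-fruited: 782 × 1/4 = 195.5
  dwarf red-fruited: 782 × 1/4 = 195.5
  dwarf yellow-fruited: 782 × 1/4 = 195.5
χ² = Σ (O − E)² / E
  tall red-fruited: (191 − 195.5)² / 195.5 = 0.1036
  tall yellow-fruited: (196 − 195.5)² / 195.5 = 0.0013
  dwarf red-fruited: (186 − 195.5)² / 195.5 = 0.4616
  dwarf yellow-fruited: (209 − 195.5)² / 195.5 = 0.9322
χ² = 0.1036 + 0.0013 + 0.4616 + 0.9322 = 1.4987 ≈ 1.499

1.499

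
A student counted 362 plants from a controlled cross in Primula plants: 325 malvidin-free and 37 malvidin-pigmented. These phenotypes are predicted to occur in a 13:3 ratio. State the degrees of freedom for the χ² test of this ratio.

A goodness-of-fit test with 2 phenotype classes has df = 2 − 1 = 1.

1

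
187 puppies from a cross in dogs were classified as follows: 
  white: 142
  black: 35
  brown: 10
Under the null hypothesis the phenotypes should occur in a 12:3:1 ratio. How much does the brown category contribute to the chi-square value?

0.244

Total ratio parts = 16. Expected numbers out of 187:
  white: 187 × 12/16 = 140.25
  black: 187 × 3/16 = 35.0625
  brown: 187 × 1/16 = 11.6875
Contribution of brown: (10 − 11.6875)² / 11.6875 = 0.2436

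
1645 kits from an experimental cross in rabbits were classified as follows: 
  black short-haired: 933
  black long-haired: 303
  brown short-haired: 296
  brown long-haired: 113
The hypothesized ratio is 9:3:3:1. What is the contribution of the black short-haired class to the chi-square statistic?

Expected counts for N = 1645 under a 9:3:3:1 ratio (total parts = 16):
  black short-haired: 1645 × 9/16 = 925.3125
  black long-haired: 1645 × 3/16 = 308.4375
  brown short-haired: 1645 × 3/16 = 308.4375
  brown long-haired: 1645 × 1/16 = 102.8125
Contribution of black short-haired: (933 − 925.3125)² / 925.3125 = 0.0639

0.064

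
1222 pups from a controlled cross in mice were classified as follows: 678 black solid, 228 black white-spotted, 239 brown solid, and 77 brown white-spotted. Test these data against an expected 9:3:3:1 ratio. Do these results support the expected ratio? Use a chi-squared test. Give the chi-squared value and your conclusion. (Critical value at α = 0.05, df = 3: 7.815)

0.564; consistent

The 9:3:3:1 ratio has 16 parts, so with N = 1222 the expected counts are:
  black solid: 1222 × 9/16 = 687.375
  black white-spotted: 1222 × 3/16 = 229.125
  brown solid: 1222 × 3/16 = 229.125
  brown white-spotted: 1222 × 1/16 = 76.375
χ² = Σ (O − E)² / E
  black solid: (678 − 687.375)² / 687.375 = 0.1279
  black white-spotted: (228 − 229.125)² / 229.125 = 0.0055
  brown solid: (239 − 229.125)² / 229.125 = 0.4256
  brown white-spotted: (77 − 76.375)² / 76.375 = 0.0051
χ² = 0.1279 + 0.0055 + 0.4256 + 0.0051 = 0.5641 ≈ 0.564
Degrees of freedom = 4 − 1 = 3; critical value at α = 0.05 is 7.815.
Since 0.564 < 7.815, we fail to reject the null hypothesis — the data are consistent with the 9:3:3:1 ratio.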